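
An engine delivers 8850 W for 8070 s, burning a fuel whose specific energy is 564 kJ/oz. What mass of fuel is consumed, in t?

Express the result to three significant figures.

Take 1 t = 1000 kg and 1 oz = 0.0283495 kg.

E = P × t = 8850 × 8070 = 7.14195×10⁷ J
564 kJ/oz → 1.98945×10⁷ J/kg
m = E / e_s = 7.14195×10⁷ / 1.98945×10⁷ = 3.58991 kg
In t: 3.58991 / 1000 = 0.00358991 t

0.00359 t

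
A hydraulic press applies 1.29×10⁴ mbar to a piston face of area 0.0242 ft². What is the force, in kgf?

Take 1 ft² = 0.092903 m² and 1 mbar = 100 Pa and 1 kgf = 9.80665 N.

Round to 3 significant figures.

1.29×10⁴ mbar × 100 = 1.29×10⁶ Pa
0.0242 ft² × 0.092903 = 0.00224825 m²
F = P × A = 1.29×10⁶ Pa × 0.00224825 m² = 2900.24 N
2900.24 N ÷ (9.80665 N/kgf) = 295.742 kgf

296 kgf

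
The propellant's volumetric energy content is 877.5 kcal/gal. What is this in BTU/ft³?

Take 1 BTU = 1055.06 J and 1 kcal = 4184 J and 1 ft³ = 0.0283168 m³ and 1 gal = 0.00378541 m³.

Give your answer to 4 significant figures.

877.5 kcal/gal × 4184 J/kcal ÷ 0.00378541 m³/gal = 9.69898×10⁸ J/m³
9.69898×10⁸ J/m³ ÷ 1055.06 J/BTU × 0.0283168 m³/ft³ = 26031.1 BTU/ft³

2.603×10⁴ BTU/ft³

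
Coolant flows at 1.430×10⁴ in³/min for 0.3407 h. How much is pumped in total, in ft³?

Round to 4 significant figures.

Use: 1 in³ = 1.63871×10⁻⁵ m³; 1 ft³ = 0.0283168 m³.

169.2 ft³

1.430×10⁴ in³/min → 0.00390559 m³/s
0.3407 h → 1226.52 s
V = Q × t = 0.00390559 × 1226.52 = 4.79028 m³
In ft³: 4.79028 / 0.0283168 = 169.167 ft³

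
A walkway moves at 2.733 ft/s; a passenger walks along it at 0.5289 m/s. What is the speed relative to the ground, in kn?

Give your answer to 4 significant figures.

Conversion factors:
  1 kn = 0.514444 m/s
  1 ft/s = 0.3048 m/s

2.647 kn

2.733 ft/s × 0.3048 = 0.833018 m/s
0.5289 m/s (already m/s)
Combined: 0.833018 + 0.5289 = 1.36192 m/s
In kn: 1.36192 / 0.514444 = 2.64736 kn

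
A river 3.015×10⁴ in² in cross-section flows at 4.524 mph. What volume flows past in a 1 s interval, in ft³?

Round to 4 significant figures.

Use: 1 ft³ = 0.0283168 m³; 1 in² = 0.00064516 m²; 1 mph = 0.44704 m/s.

1389 ft³

4.524 mph × 0.44704 → 2.02241 m/s
3.015×10⁴ in² × 0.00064516 → 19.4516 m²
V = v × A × t = 2.02241 m/s × 19.4516 m² × 1 s = 39.3391 m³
39.3391 m³ ÷ (0.0283168 m³/ft³) = 1389.25 ft³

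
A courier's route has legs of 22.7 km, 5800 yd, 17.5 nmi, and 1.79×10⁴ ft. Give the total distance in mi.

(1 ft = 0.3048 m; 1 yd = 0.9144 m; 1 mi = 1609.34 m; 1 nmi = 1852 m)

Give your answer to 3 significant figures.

22.7 km × 1000 → 22700 m
5800 yd × 0.9144 → 5303.52 m
17.5 nmi × 1852 → 32410 m
1.79×10⁴ ft × 0.3048 → 5455.92 m
Sum: 22700 + 5303.52 + 32410 + 5455.92 = 65869.4 m
In mi: 65869.4 / 1609.34 = 40.9294 mi

40.9 mi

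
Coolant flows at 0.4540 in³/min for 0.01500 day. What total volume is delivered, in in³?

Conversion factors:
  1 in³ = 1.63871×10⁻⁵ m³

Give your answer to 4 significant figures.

9.806 in³

0.4540 in³/min → 1.23996×10⁻⁷ m³/s
0.01500 day → 1296 s
V = Q × t = 1.23996×10⁻⁷ × 1296 = 1.60699×10⁻⁴ m³
In in³: 1.60699×10⁻⁴ / 1.63871×10⁻⁵ = 9.80643 in³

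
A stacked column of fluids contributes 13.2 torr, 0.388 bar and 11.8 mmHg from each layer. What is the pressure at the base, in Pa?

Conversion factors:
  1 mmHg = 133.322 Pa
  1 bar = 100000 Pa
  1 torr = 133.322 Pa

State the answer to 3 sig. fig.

4.21×10⁴ Pa

13.2 torr × 133.322 = 1759.85 Pa
0.388 bar × 100000 = 38800 Pa
11.8 mmHg × 133.322 = 1573.2 Pa
Total: 1759.85 + 38800 + 1573.2 = 42133 Pa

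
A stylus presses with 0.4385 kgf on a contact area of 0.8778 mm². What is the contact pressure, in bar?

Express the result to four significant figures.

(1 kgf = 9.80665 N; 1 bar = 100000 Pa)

48.99 bar

0.4385 kgf × 9.80665 = 4.30022 N
0.8778 mm² × 10⁻⁶ = 8.778×10⁻⁷ m²
P = F / A = 4.30022 N / 8.778×10⁻⁷ m² = 4.89886×10⁶ Pa
4.89886×10⁶ Pa ÷ (100000 Pa/bar) = 48.9886 bar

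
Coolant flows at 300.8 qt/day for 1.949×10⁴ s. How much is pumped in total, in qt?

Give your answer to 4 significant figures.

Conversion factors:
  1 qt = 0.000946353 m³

67.85 qt

300.8 qt/day → 3.29471×10⁻⁶ m³/s
V = Q × t = 3.29471×10⁻⁶ × 19490 = 0.0642139 m³
In qt: 0.0642139 / 0.000946353 = 67.8541 qt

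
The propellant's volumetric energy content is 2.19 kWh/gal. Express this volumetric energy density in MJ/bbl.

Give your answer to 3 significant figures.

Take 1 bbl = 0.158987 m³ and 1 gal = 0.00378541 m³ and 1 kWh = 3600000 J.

2.19 kWh/gal × 3600000 J/kWh ÷ 0.00378541 m³/gal = 2.08273×10⁹ J/m³
2.08273×10⁹ J/m³ ÷ 1000000 J/MJ × 0.158987 m³/bbl = 331.127 MJ/bbl

331 MJ/bbl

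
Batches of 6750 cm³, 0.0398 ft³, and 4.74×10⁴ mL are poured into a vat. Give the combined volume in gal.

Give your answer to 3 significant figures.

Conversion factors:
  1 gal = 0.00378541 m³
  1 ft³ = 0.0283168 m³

6750 cm³ × 10⁻⁶ → 0.00675 m³
0.0398 ft³ × 0.0283168 → 0.00112701 m³
4.74×10⁴ mL × 10⁻⁶ → 0.0474 m³
Sum: 0.00675 + 0.00112701 + 0.0474 = 0.055277 m³
In gal: 0.055277 / 0.00378541 = 14.6026 gal

14.6 gal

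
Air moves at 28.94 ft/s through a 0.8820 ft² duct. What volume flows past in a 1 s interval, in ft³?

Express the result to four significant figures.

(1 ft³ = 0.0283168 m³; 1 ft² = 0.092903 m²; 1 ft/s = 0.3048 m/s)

28.94 ft/s × 0.3048 → 8.82091 m/s
0.8820 ft² × 0.092903 → 0.0819404 m²
V = v × A × t = 8.82091 m/s × 0.0819404 m² × 1 s = 0.722789 m³
0.722789 m³ ÷ (0.0283168 m³/ft³) = 25.5251 ft³

25.53 ft³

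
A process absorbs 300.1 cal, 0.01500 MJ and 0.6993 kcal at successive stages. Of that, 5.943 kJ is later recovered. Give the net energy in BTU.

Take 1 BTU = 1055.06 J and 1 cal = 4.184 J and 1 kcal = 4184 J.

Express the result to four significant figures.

300.1 cal × 4.184 → 1255.62 J
0.01500 MJ × 1000000 → 15000 J
0.6993 kcal × 4184 → 2925.87 J
5.943 kJ × 1000 → 5943 J
Result: 1255.62 + 15000 + 2925.87 − 5943 = 13238.5 J
In BTU: 13238.5 / 1055.06 = 12.5476 BTU

12.55 BTU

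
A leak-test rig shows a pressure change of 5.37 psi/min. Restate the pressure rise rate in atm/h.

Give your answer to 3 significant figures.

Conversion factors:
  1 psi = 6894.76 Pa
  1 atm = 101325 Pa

5.37 psi/min × 6894.76 Pa/psi ÷ 60 s/min = 617.081 Pa/s
617.081 Pa/s ÷ 101325 Pa/atm × 3600 s/h = 21.9244 atm/h

21.9 atm/h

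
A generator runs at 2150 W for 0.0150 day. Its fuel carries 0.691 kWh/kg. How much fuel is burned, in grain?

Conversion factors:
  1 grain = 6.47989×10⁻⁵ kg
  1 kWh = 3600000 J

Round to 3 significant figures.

1.73×10⁴ grain

0.0150 day → 1296 s
E = P × t = 2150 × 1296 = 2.7864×10⁶ J
0.691 kWh/kg → 2.4876×10⁶ J/kg
m = E / e_s = 2.7864×10⁶ / 2.4876×10⁶ = 1.12012 kg
In grain: 1.12012 / 6.47989×10⁻⁵ = 17286.1 grain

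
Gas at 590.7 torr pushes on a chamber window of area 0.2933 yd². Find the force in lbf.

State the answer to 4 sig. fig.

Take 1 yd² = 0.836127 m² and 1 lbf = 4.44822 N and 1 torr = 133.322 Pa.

4342 lbf

590.7 torr × 133.322 → 78753.3 Pa
0.2933 yd² × 0.836127 → 0.245236 m²
F = P × A = 78753.3 Pa × 0.245236 m² = 19313.1 N
19313.1 N ÷ (4.44822 N/lbf) = 4341.76 lbf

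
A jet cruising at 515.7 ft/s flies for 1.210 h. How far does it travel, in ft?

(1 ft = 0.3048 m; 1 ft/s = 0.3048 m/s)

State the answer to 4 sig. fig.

2.246×10⁶ ft

515.7 ft/s × 0.3048 → 157.185 m/s
1.210 h × 3600 → 4356 s
d = v × t = 157.185 m/s × 4356 s = 684698 m
684698 m ÷ (0.3048 m/ft) = 2.24638×10⁶ ft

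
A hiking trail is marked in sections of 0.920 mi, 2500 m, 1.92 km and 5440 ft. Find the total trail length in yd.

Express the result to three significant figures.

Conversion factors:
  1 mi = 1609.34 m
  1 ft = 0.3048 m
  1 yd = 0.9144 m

8270 yd

0.920 mi × 1609.34 = 1480.59 m
2500 m (already m)
1.92 km × 1000 = 1920 m
5440 ft × 0.3048 = 1658.11 m
Total: 1480.59 + 2500 + 1920 + 1658.11 = 7558.7 m
In yd: 7558.7 / 0.9144 = 8266.29 yd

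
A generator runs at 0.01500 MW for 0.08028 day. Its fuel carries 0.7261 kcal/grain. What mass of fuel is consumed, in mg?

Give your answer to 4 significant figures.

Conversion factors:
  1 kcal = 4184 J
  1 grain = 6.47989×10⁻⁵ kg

2.219×10⁶ mg

0.01500 MW → 15000 W
0.08028 day → 6936.19 s
E = P × t = 15000 × 6936.19 = 1.04043×10⁸ J
0.7261 kcal/grain → 4.68835×10⁷ J/kg
m = E / e_s = 1.04043×10⁸ / 4.68835×10⁷ = 2.21918 kg
In mg: 2.21918 / 10⁻⁶ = 2.21918×10⁶ mg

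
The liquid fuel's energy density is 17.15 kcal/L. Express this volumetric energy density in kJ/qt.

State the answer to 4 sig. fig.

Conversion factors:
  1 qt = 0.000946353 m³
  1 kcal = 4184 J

17.15 kcal/L × 4184 J/kcal ÷ 0.001 m³/L = 7.17556×10⁷ J/m³
7.17556×10⁷ J/m³ ÷ 1000 J/kJ × 0.000946353 m³/qt = 67.9061 kJ/qt

67.91 kJ/qt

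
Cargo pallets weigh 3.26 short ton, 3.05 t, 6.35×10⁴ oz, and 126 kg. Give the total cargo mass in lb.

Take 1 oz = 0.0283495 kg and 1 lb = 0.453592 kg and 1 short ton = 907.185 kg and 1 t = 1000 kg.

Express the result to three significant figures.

1.75×10⁴ lb

3.26 short ton × 907.185 = 2957.42 kg
3.05 t × 1000 = 3050 kg
6.35×10⁴ oz × 0.0283495 = 1800.19 kg
126 kg (already kg)
Combined: 2957.42 + 3050 + 1800.19 + 126 = 7933.61 kg
In lb: 7933.61 / 0.453592 = 17490.6 lb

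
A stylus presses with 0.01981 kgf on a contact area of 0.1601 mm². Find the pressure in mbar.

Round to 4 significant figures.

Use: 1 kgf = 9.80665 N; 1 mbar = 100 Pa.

1.213×10⁴ mbar

0.01981 kgf × 9.80665 → 0.19427 N
0.1601 mm² × 10⁻⁶ → 1.601×10⁻⁷ m²
P = F / A = 0.19427 N / 1.601×10⁻⁷ m² = 1.21343×10⁶ Pa
1.21343×10⁶ Pa ÷ (100 Pa/mbar) = 12134.3 mbar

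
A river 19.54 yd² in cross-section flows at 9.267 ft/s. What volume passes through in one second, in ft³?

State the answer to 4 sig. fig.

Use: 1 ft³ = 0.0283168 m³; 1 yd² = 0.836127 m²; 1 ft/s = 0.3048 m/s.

1630 ft³

9.267 ft/s × 0.3048 = 2.82458 m/s
19.54 yd² × 0.836127 = 16.3379 m²
V = v × A × t = 2.82458 m/s × 16.3379 m² × 1 s = 46.1477 m³
46.1477 m³ ÷ (0.0283168 m³/ft³) = 1629.69 ft³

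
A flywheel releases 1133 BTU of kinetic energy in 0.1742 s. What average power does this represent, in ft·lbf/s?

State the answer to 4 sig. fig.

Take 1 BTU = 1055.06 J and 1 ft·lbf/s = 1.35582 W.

1133 BTU × 1055.06 = 1.19538×10⁶ J
P = E / t = 1.19538×10⁶ J / 0.1742 s = 6.86211×10⁶ W
6.86211×10⁶ W ÷ (1.35582 W/ft·lbf/s) = 5.06122×10⁶ ft·lbf/s

5.061×10⁶ ft·lbf/s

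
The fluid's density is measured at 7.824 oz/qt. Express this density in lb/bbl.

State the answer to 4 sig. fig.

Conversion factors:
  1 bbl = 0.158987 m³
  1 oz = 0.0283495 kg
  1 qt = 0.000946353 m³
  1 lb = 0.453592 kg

82.15 lb/bbl

7.824 oz/qt × 0.0283495 kg/oz ÷ 0.000946353 m³/qt = 234.38 kg/m³
234.38 kg/m³ ÷ 0.453592 kg/lb × 0.158987 m³/bbl = 82.1517 lb/bbl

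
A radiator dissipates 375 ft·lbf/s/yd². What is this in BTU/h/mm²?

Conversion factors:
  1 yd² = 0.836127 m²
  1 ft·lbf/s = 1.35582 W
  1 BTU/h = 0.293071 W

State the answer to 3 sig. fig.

0.00207 BTU/h/mm²

375 ft·lbf/s/yd² × 1.35582 W/ft·lbf/s ÷ 0.836127 m²/yd² = 608.08 W/m²
608.08 W/m² ÷ 0.293071 W/BTU/h × 10⁻⁶ m²/mm² = 0.00207486 BTU/h/mm²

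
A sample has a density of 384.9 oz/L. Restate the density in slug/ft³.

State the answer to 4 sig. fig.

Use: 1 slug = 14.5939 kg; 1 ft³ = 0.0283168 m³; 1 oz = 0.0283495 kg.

384.9 oz/L × 0.0283495 kg/oz ÷ 0.001 m³/L = 10911.7 kg/m³
10911.7 kg/m³ ÷ 14.5939 kg/slug × 0.0283168 m³/ft³ = 21.1722 slug/ft³

21.17 slug/ft³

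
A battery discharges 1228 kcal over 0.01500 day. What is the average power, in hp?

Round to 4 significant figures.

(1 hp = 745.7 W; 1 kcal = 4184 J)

1228 kcal × 4184 → 5.13795×10⁶ J
0.01500 day × 86400 → 1296 s
P = E / t = 5.13795×10⁶ J / 1296 s = 3964.47 W
3964.47 W ÷ (745.7 W/hp) = 5.31644 hp

5.316 hp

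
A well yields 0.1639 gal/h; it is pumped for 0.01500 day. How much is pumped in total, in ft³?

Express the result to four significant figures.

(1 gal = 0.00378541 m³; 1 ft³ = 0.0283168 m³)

0.007888 ft³

0.1639 gal/h → 1.72341×10⁻⁷ m³/s
0.01500 day → 1296 s
V = Q × t = 1.72341×10⁻⁷ × 1296 = 2.23354×10⁻⁴ m³
In ft³: 2.23354×10⁻⁴ / 0.0283168 = 0.00788769 ft³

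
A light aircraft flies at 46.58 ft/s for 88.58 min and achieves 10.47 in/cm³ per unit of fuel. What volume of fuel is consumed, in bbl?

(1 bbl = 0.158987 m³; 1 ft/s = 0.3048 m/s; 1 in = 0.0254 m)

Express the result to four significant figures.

1.785 bbl

46.58 ft/s → 14.1976 m/s
88.58 min → 5314.8 s
d = v × t = 14.1976 × 5314.8 = 75457.4 m
10.47 in/cm³ → 265938 m/m³
V = d / (distance per unit fuel) = 75457.4 / 265938 = 0.283741 m³
In bbl: 0.283741 / 0.158987 = 1.78468 bbl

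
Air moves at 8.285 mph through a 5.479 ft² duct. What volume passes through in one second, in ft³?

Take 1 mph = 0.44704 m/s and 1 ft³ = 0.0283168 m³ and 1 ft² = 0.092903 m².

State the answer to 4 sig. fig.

66.58 ft³

8.285 mph × 0.44704 = 3.70373 m/s
5.479 ft² × 0.092903 = 0.509016 m²
V = v × A × t = 3.70373 m/s × 0.509016 m² × 1 s = 1.88526 m³
1.88526 m³ ÷ (0.0283168 m³/ft³) = 66.5774 ft³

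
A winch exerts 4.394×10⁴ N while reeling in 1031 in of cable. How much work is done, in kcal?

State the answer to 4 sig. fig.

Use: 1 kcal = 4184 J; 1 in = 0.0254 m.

1031 in × 0.0254 = 26.1874 m
W = F × d = 43940 N × 26.1874 m = 1.15067×10⁶ J
1.15067×10⁶ J ÷ (4184 J/kcal) = 275.017 kcal

275.0 kcal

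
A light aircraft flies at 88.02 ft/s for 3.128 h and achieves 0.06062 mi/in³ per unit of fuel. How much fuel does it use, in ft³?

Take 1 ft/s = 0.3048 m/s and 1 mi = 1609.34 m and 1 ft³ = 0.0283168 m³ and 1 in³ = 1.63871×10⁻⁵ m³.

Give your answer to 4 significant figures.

88.02 ft/s → 26.8285 m/s
3.128 h → 11260.8 s
d = v × t = 26.8285 × 11260.8 = 302110 m
0.06062 mi/in³ → 5.95335×10⁶ m/m³
V = d / (distance per unit fuel) = 302110 / 5.95335×10⁶ = 0.0507462 m³
In ft³: 0.0507462 / 0.0283168 = 1.79209 ft³

1.792 ft³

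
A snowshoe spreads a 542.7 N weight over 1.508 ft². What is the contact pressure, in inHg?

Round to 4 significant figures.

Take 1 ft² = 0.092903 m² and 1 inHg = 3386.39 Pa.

1.508 ft² × 0.092903 → 0.140098 m²
P = F / A = 542.7 N / 0.140098 m² = 3873.72 Pa
3873.72 Pa ÷ (3386.39 Pa/inHg) = 1.14391 inHg

1.144 inHg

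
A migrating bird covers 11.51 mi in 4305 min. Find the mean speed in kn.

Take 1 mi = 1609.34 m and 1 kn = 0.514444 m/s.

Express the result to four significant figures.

0.1394 kn

11.51 mi × 1609.34 → 18523.5 m
4305 min × 60 → 258300 s
v = d / t = 18523.5 m / 258300 s = 0.0717131 m/s
0.0717131 m/s ÷ (0.514444 m/s/kn) = 0.139399 kn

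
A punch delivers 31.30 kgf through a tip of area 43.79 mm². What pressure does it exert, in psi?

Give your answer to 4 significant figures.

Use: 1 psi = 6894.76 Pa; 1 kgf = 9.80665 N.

31.30 kgf × 9.80665 = 306.948 N
43.79 mm² × 10⁻⁶ = 4.379×10⁻⁵ m²
P = F / A = 306.948 N / 4.379×10⁻⁵ m² = 7.00955×10⁶ Pa
7.00955×10⁶ Pa ÷ (6894.76 Pa/psi) = 1016.65 psi

1017 psi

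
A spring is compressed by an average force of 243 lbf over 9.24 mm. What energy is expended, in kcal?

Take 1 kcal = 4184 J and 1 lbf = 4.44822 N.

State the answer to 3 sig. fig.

0.00239 kcal

243 lbf × 4.44822 → 1080.92 N
9.24 mm × 0.001 → 0.00924 m
W = F × d = 1080.92 N × 0.00924 m = 9.9877 J
9.9877 J ÷ (4184 J/kcal) = 0.00238712 kcal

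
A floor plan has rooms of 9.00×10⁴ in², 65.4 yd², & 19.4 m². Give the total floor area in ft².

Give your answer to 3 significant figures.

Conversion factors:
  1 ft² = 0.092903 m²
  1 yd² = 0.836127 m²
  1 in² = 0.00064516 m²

1420 ft²

9.00×10⁴ in² × 0.00064516 = 58.0644 m²
65.4 yd² × 0.836127 = 54.6827 m²
19.4 m² (already m²)
Sum: 58.0644 + 54.6827 + 19.4 = 132.147 m²
In ft²: 132.147 / 0.092903 = 1422.42 ft²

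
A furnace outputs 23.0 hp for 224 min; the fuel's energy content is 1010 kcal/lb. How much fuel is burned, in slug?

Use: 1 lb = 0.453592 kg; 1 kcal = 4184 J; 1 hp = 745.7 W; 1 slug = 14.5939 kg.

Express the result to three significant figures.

23.0 hp → 17151.1 W
224 min → 13440 s
E = P × t = 17151.1 × 13440 = 2.30511×10⁸ J
1010 kcal/lb → 9.31639×10⁶ J/kg
m = E / e_s = 2.30511×10⁸ / 9.31639×10⁶ = 24.7425 kg
In slug: 24.7425 / 14.5939 = 1.6954 slug

1.70 slug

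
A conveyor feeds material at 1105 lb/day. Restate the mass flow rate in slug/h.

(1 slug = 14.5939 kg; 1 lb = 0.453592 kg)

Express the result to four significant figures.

1.431 slug/h

1105 lb/day × 0.453592 kg/lb ÷ 86400 s/day = 0.00580115 kg/s
0.00580115 kg/s ÷ 14.5939 kg/slug × 3600 s/h = 1.43102 slug/h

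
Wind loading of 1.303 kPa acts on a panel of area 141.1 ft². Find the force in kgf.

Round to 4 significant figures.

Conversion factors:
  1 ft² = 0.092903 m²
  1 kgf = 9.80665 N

1742 kgf

1.303 kPa × 1000 = 1303 Pa
141.1 ft² × 0.092903 = 13.1086 m²
F = P × A = 1303 Pa × 13.1086 m² = 17080.5 N
17080.5 N ÷ (9.80665 N/kgf) = 1741.73 kgf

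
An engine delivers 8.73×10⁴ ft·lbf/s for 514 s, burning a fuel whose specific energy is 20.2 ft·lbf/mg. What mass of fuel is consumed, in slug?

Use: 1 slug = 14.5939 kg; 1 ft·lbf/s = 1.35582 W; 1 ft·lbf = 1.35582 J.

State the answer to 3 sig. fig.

0.152 slug

8.73×10⁴ ft·lbf/s → 118363 W
E = P × t = 118363 × 514 = 6.08386×10⁷ J
20.2 ft·lbf/mg → 2.73876×10⁷ J/kg
m = E / e_s = 6.08386×10⁷ / 2.73876×10⁷ = 2.22139 kg
In slug: 2.22139 / 14.5939 = 0.152214 slug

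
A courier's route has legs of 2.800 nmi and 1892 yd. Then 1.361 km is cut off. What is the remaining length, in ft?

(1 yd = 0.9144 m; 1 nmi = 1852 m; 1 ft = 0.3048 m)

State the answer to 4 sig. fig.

1.822×10⁴ ft

2.800 nmi × 1852 = 5185.6 m
1892 yd × 0.9144 = 1730.04 m
1.361 km × 1000 = 1361 m
Sum: 5185.6 + 1730.04 − 1361 = 5554.64 m
In ft: 5554.64 / 0.3048 = 18223.9 ft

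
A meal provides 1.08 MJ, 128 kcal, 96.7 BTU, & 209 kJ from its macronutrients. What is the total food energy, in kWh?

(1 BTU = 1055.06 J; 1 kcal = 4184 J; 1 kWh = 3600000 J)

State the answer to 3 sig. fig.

1.08 MJ × 1000000 = 1.08×10⁶ J
128 kcal × 4184 = 535552 J
96.7 BTU × 1055.06 = 102024 J
209 kJ × 1000 = 209000 J
Total: 1.08×10⁶ + 535552 + 102024 + 209000 = 1.92658×10⁶ J
In kWh: 1.92658×10⁶ / 3600000 = 0.535161 kWh

0.535 kWh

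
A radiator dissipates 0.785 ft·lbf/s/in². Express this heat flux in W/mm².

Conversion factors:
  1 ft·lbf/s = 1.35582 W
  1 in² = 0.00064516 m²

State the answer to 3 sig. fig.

0.00165 W/mm²

0.785 ft·lbf/s/in² × 1.35582 W/ft·lbf/s ÷ 0.00064516 m²/in² = 1649.7 W/m²
1649.7 W/m² × 10⁻⁶ m²/mm² = 0.0016497 W/mm²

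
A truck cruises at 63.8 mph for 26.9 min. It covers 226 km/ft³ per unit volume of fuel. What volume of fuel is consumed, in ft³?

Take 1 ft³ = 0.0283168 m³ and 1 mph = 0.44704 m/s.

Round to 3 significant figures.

0.204 ft³

63.8 mph → 28.5212 m/s
26.9 min → 1614 s
d = v × t = 28.5212 × 1614 = 46033.2 m
226 km/ft³ → 7.98113×10⁶ m/m³
V = d / (distance per unit fuel) = 46033.2 / 7.98113×10⁶ = 0.00576775 m³
In ft³: 0.00576775 / 0.0283168 = 0.203687 ft³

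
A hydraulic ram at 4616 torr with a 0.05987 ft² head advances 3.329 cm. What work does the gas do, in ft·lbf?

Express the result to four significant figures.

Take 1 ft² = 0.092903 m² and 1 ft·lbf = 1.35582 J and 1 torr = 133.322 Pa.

84.05 ft·lbf

4616 torr → 615414 Pa
0.05987 ft² → 0.0055621 m²
F = P × A = 615414 × 0.0055621 = 3422.99 N
3.329 cm → 0.03329 m
W = F × d = 3422.99 × 0.03329 = 113.951 J
In ft·lbf: 113.951 / 1.35582 = 84.0458 ft·lbf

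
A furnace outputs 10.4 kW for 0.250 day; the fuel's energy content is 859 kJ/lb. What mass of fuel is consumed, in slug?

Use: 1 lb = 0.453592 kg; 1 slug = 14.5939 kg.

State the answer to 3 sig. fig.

10.4 kW → 10400 W
0.250 day → 21600 s
E = P × t = 10400 × 21600 = 2.2464×10⁸ J
859 kJ/lb → 1.89377×10⁶ J/kg
m = E / e_s = 2.2464×10⁸ / 1.89377×10⁶ = 118.621 kg
In slug: 118.621 / 14.5939 = 8.12812 slug

8.13 slug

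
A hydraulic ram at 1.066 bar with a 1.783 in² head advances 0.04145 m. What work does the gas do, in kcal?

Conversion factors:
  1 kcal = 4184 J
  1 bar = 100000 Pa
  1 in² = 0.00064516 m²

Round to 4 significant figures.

1.066 bar → 106600 Pa
1.783 in² → 0.00115032 m²
F = P × A = 106600 × 0.00115032 = 122.624 N
W = F × d = 122.624 × 0.04145 = 5.08276 J
In kcal: 5.08276 / 4184 = 0.00121481 kcal

0.001215 kcal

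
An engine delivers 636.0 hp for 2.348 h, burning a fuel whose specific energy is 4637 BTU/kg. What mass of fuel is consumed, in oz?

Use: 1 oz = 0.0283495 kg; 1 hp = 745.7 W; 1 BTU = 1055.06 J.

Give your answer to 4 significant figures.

2.890×10⁴ oz

636.0 hp → 474265 W
2.348 h → 8452.8 s
E = P × t = 474265 × 8452.8 = 4.00887×10⁹ J
4637 BTU/kg → 4.89231×10⁶ J/kg
m = E / e_s = 4.00887×10⁹ / 4.89231×10⁶ = 819.423 kg
In oz: 819.423 / 0.0283495 = 28904.3 oz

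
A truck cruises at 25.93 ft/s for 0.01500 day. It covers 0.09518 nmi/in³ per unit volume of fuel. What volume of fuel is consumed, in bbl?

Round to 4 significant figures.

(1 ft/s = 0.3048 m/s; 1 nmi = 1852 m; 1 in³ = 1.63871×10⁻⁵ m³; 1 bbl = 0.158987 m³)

0.005989 bbl

25.93 ft/s → 7.90346 m/s
0.01500 day → 1296 s
d = v × t = 7.90346 × 1296 = 10242.9 m
0.09518 nmi/in³ → 1.07568×10⁷ m/m³
V = d / (distance per unit fuel) = 10242.9 / 1.07568×10⁷ = 9.52226×10⁻⁴ m³
In bbl: 9.52226×10⁻⁴ / 0.158987 = 0.00598933 bbl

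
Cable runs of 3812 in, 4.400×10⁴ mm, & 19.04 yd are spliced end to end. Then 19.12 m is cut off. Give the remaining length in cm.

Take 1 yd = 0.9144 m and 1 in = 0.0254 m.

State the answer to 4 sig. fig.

1.391×10⁴ cm

3812 in × 0.0254 = 96.8248 m
4.400×10⁴ mm × 0.001 = 44 m
19.04 yd × 0.9144 = 17.4102 m
19.12 m (already m)
Result: 96.8248 + 44 + 17.4102 − 19.12 = 139.115 m
In cm: 139.115 / 0.01 = 13911.5 cm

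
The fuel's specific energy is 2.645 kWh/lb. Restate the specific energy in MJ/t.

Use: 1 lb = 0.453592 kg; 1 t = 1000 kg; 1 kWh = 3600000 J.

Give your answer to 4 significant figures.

2.099×10⁴ MJ/t

2.645 kWh/lb × 3600000 J/kWh ÷ 0.453592 kg/lb = 2.09924×10⁷ J/kg
2.09924×10⁷ J/kg ÷ 1000000 J/MJ × 1000 kg/t = 20992.4 MJ/t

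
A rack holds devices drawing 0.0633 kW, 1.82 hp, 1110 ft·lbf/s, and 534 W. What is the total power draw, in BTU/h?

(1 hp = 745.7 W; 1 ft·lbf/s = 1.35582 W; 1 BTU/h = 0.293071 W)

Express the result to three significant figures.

0.0633 kW × 1000 → 63.3 W
1.82 hp × 745.7 → 1357.17 W
1110 ft·lbf/s × 1.35582 → 1504.96 W
534 W (already W)
Sum: 63.3 + 1357.17 + 1504.96 + 534 = 3459.43 W
In BTU/h: 3459.43 / 0.293071 = 11804.1 BTU/h

1.18×10⁴ BTU/h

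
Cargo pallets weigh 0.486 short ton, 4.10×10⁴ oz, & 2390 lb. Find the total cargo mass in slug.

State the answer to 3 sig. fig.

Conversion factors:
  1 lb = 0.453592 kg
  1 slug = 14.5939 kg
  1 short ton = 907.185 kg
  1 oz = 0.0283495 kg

0.486 short ton × 907.185 = 440.892 kg
4.10×10⁴ oz × 0.0283495 = 1162.33 kg
2390 lb × 0.453592 = 1084.08 kg
Sum: 440.892 + 1162.33 + 1084.08 = 2687.3 kg
In slug: 2687.3 / 14.5939 = 184.139 slug

184 slug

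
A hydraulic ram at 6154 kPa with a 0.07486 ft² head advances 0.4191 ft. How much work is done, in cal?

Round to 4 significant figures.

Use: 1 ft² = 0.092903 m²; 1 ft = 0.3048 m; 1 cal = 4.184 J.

6154 kPa → 6.154×10⁶ Pa
0.07486 ft² → 0.00695472 m²
F = P × A = 6.154×10⁶ × 0.00695472 = 42799.3 N
0.4191 ft → 0.127742 m
W = F × d = 42799.3 × 0.127742 = 5467.27 J
In cal: 5467.27 / 4.184 = 1306.71 cal

1307 cal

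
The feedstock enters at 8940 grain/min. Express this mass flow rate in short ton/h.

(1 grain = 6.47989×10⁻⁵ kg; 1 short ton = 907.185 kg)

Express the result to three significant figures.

8940 grain/min × 6.47989×10⁻⁵ kg/grain ÷ 60 s/min = 0.00965504 kg/s
0.00965504 kg/s ÷ 907.185 kg/short ton × 3600 s/h = 0.0383143 short ton/h

0.0383 short ton/h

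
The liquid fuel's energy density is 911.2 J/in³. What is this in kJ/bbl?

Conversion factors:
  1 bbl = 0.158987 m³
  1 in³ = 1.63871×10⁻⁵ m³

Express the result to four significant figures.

8840 kJ/bbl

911.2 J/in³ ÷ 1.63871×10⁻⁵ m³/in³ = 5.56047×10⁷ J/m³
5.56047×10⁷ J/m³ ÷ 1000 J/kJ × 0.158987 m³/bbl = 8840.42 kJ/bbl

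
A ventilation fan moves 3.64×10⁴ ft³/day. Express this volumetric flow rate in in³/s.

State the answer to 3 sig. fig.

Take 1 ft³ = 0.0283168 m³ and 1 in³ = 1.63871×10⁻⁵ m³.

728 in³/s

3.64×10⁴ ft³/day × 0.0283168 m³/ft³ ÷ 86400 s/day = 0.0119298 m³/s
0.0119298 m³/s ÷ 1.63871×10⁻⁵ m³/in³ = 727.999 in³/s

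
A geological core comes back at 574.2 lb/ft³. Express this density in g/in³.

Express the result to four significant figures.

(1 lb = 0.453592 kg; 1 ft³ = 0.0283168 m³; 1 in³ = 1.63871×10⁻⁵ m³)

574.2 lb/ft³ × 0.453592 kg/lb ÷ 0.0283168 m³/ft³ = 9197.81 kg/m³
9197.81 kg/m³ ÷ 0.001 kg/g × 1.63871×10⁻⁵ m³/in³ = 150.725 g/in³

150.7 g/in³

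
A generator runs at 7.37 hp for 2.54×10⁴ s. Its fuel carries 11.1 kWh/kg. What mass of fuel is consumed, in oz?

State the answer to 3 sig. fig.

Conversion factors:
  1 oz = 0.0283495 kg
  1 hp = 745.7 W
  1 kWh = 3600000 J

7.37 hp → 5495.81 W
E = P × t = 5495.81 × 25400 = 1.39594×10⁸ J
11.1 kWh/kg → 3.996×10⁷ J/kg
m = E / e_s = 1.39594×10⁸ / 3.996×10⁷ = 3.49334 kg
In oz: 3.49334 / 0.0283495 = 123.224 oz

123 oz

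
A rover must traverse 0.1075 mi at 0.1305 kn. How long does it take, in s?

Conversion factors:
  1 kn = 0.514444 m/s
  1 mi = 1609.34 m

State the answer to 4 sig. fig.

2577 s

0.1075 mi × 1609.34 → 173.004 m
0.1305 kn × 0.514444 → 0.0671349 m/s
t = d / v = 173.004 m / 0.0671349 m/s = 2576.96 s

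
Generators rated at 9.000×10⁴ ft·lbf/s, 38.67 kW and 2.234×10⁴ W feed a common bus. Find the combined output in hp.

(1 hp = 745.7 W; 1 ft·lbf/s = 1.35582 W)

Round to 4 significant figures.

9.000×10⁴ ft·lbf/s × 1.35582 → 122024 W
38.67 kW × 1000 → 38670 W
2.234×10⁴ W (already W)
Combined: 122024 + 38670 + 22340 = 183034 W
In hp: 183034 / 745.7 = 245.453 hp

245.5 hp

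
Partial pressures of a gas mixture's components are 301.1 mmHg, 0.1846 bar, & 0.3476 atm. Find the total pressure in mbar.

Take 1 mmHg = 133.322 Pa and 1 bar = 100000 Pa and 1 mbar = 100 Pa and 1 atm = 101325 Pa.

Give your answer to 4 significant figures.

301.1 mmHg × 133.322 → 40143.3 Pa
0.1846 bar × 100000 → 18460 Pa
0.3476 atm × 101325 → 35220.6 Pa
Total: 40143.3 + 18460 + 35220.6 = 93823.9 Pa
In mbar: 93823.9 / 100 = 938.239 mbar

938.2 mbar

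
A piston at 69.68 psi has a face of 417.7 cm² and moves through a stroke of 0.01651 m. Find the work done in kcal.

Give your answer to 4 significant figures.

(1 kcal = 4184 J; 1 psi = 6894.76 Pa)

69.68 psi → 480427 Pa
417.7 cm² → 0.04177 m²
F = P × A = 480427 × 0.04177 = 20067.4 N
W = F × d = 20067.4 × 0.01651 = 331.313 J
In kcal: 331.313 / 4184 = 0.0791857 kcal

0.07919 kcal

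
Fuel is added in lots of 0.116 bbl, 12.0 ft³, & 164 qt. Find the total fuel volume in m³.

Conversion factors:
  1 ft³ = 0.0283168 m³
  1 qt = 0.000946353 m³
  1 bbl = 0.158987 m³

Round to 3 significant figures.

0.116 bbl × 0.158987 = 0.0184425 m³
12.0 ft³ × 0.0283168 = 0.339802 m³
164 qt × 0.000946353 = 0.155202 m³
Total: 0.0184425 + 0.339802 + 0.155202 = 0.513446 m³

0.513 m³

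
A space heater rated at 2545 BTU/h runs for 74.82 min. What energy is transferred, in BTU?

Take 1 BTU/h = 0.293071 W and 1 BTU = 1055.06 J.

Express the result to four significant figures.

3174 BTU

2545 BTU/h × 0.293071 → 745.866 W
74.82 min × 60 → 4489.2 s
E = P × t = 745.866 W × 4489.2 s = 3.34834×10⁶ J
3.34834×10⁶ J ÷ (1055.06 J/BTU) = 3173.6 BTU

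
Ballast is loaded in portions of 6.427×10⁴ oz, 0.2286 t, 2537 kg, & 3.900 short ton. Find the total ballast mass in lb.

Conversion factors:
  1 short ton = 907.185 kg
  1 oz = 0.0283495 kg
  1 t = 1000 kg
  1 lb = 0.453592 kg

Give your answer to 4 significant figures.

1.791×10⁴ lb

6.427×10⁴ oz × 0.0283495 = 1822.02 kg
0.2286 t × 1000 = 228.6 kg
2537 kg (already kg)
3.900 short ton × 907.185 = 3538.02 kg
Sum: 1822.02 + 228.6 + 2537 + 3538.02 = 8125.64 kg
In lb: 8125.64 / 0.453592 = 17914 lb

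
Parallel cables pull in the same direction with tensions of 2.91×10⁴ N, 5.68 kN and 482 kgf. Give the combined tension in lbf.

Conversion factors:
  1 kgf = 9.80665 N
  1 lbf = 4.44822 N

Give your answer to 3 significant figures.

8880 lbf

2.91×10⁴ N (already N)
5.68 kN × 1000 = 5680 N
482 kgf × 9.80665 = 4726.81 N
Total: 29100 + 5680 + 4726.81 = 39506.8 N
In lbf: 39506.8 / 4.44822 = 8881.49 lbf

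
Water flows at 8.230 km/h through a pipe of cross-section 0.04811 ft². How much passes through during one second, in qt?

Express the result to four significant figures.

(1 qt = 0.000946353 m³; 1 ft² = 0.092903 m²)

10.80 qt

8.230 km/h × (1/3.6) → 2.28611 m/s
0.04811 ft² × 0.092903 → 0.00446956 m²
V = v × A × t = 2.28611 m/s × 0.00446956 m² × 1 s = 0.0102179 m³
0.0102179 m³ ÷ (0.000946353 m³/qt) = 10.7971 qt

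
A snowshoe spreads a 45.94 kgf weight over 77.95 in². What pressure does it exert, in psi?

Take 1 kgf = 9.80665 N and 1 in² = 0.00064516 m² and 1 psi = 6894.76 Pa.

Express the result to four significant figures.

45.94 kgf × 9.80665 = 450.518 N
77.95 in² × 0.00064516 = 0.0502902 m²
P = F / A = 450.518 N / 0.0502902 m² = 8958.37 Pa
8958.37 Pa ÷ (6894.76 Pa/psi) = 1.2993 psi

1.299 psi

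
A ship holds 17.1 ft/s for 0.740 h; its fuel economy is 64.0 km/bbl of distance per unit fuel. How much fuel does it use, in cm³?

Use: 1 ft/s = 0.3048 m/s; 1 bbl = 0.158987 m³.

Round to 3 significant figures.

17.1 ft/s → 5.21208 m/s
0.740 h → 2664 s
d = v × t = 5.21208 × 2664 = 13885 m
64.0 km/bbl → 402549 m/m³
V = d / (distance per unit fuel) = 13885 / 402549 = 0.0344927 m³
In cm³: 0.0344927 / 10⁻⁶ = 34492.7 cm³

3.45×10⁴ cm³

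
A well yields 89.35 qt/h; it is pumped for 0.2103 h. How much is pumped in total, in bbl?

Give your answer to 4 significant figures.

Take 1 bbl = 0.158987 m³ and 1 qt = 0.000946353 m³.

89.35 qt/h → 2.3488×10⁻⁵ m³/s
0.2103 h → 757.08 s
V = Q × t = 2.3488×10⁻⁵ × 757.08 = 0.0177823 m³
In bbl: 0.0177823 / 0.158987 = 0.111848 bbl

0.1118 bbl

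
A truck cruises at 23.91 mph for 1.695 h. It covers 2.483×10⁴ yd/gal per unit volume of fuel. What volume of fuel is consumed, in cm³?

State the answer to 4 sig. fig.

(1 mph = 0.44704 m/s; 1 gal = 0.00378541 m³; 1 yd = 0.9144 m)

1.087×10⁴ cm³

23.91 mph → 10.6887 m/s
1.695 h → 6102 s
d = v × t = 10.6887 × 6102 = 65222.4 m
2.483×10⁴ yd/gal → 5.99791×10⁶ m/m³
V = d / (distance per unit fuel) = 65222.4 / 5.99791×10⁶ = 0.0108742 m³
In cm³: 0.0108742 / 10⁻⁶ = 10874.2 cm³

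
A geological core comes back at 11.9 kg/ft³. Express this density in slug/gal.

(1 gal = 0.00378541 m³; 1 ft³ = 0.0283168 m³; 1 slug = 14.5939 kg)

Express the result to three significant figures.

0.109 slug/gal

11.9 kg/ft³ ÷ 0.0283168 m³/ft³ = 420.245 kg/m³
420.245 kg/m³ ÷ 14.5939 kg/slug × 0.00378541 m³/gal = 0.109004 slug/gal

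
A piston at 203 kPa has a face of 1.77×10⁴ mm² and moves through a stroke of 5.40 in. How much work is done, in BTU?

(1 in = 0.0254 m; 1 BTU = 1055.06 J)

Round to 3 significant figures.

0.467 BTU

203 kPa → 203000 Pa
1.77×10⁴ mm² → 0.0177 m²
F = P × A = 203000 × 0.0177 = 3593.1 N
5.40 in → 0.13716 m
W = F × d = 3593.1 × 0.13716 = 492.83 J
In BTU: 492.83 / 1055.06 = 0.467111 BTU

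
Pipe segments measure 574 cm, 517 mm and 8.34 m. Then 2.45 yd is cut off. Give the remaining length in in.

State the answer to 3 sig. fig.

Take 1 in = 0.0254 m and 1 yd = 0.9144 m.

574 cm × 0.01 → 5.74 m
517 mm × 0.001 → 0.517 m
8.34 m (already m)
2.45 yd × 0.9144 → 2.24028 m
Sum: 5.74 + 0.517 + 8.34 − 2.24028 = 12.3567 m
In in: 12.3567 / 0.0254 = 486.484 in

486 in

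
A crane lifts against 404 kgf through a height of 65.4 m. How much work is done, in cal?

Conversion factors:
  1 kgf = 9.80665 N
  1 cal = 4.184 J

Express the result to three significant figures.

6.19×10⁴ cal

404 kgf × 9.80665 → 3961.89 N
W = F × d = 3961.89 N × 65.4 m = 259108 J
259108 J ÷ (4.184 J/cal) = 61928.3 cal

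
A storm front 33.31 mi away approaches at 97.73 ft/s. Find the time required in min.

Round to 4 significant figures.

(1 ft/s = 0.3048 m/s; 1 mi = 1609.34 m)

33.31 mi × 1609.34 = 53607.1 m
97.73 ft/s × 0.3048 = 29.7881 m/s
t = d / v = 53607.1 m / 29.7881 m/s = 1799.61 s
1799.61 s ÷ (60 s/min) = 29.9935 min

29.99 min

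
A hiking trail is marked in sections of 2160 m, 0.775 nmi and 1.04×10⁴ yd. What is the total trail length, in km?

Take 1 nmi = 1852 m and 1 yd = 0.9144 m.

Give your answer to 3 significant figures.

2160 m (already m)
0.775 nmi × 1852 = 1435.3 m
1.04×10⁴ yd × 0.9144 = 9509.76 m
Sum: 2160 + 1435.3 + 9509.76 = 13105.1 m
In km: 13105.1 / 1000 = 13.1051 km

13.1 km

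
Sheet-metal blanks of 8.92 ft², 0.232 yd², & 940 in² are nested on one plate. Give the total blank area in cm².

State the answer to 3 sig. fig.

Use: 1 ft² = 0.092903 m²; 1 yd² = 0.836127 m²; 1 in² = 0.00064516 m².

8.92 ft² × 0.092903 → 0.828695 m²
0.232 yd² × 0.836127 → 0.193981 m²
940 in² × 0.00064516 → 0.60645 m²
Sum: 0.828695 + 0.193981 + 0.60645 = 1.62913 m²
In cm²: 1.62913 / 0.0001 = 16291.3 cm²

1.63×10⁴ cm²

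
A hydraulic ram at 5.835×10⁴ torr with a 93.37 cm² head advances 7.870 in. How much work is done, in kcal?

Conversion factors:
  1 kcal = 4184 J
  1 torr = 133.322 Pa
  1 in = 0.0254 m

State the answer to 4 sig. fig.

3.470 kcal

5.835×10⁴ torr → 7.77934×10⁶ Pa
93.37 cm² → 0.009337 m²
F = P × A = 7.77934×10⁶ × 0.009337 = 72635.7 N
7.870 in → 0.199898 m
W = F × d = 72635.7 × 0.199898 = 14519.7 J
In kcal: 14519.7 / 4184 = 3.47029 kcal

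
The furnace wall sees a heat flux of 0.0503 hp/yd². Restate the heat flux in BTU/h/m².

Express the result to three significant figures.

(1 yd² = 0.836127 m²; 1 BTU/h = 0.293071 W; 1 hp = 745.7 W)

153 BTU/h/m²

0.0503 hp/yd² × 745.7 W/hp ÷ 0.836127 m²/yd² = 44.8601 W/m²
44.8601 W/m² ÷ 0.293071 W/BTU/h = 153.069 BTU/h/m²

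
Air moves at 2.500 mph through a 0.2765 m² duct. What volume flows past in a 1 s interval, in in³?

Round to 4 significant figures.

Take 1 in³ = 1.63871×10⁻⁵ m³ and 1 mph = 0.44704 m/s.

1.886×10⁴ in³

2.500 mph × 0.44704 → 1.1176 m/s
V = v × A × t = 1.1176 m/s × 0.2765 m² × 1 s = 0.309016 m³
0.309016 m³ ÷ (1.63871×10⁻⁵ m³/in³) = 18857.3 in³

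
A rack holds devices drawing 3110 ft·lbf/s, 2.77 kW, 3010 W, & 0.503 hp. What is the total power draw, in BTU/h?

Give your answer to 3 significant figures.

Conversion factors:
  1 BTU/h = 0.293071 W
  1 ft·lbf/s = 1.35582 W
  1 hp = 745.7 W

3110 ft·lbf/s × 1.35582 = 4216.6 W
2.77 kW × 1000 = 2770 W
3010 W (already W)
0.503 hp × 745.7 = 375.087 W
Total: 4216.6 + 2770 + 3010 + 375.087 = 10371.7 W
In BTU/h: 10371.7 / 0.293071 = 35389.7 BTU/h

3.54×10⁴ BTU/h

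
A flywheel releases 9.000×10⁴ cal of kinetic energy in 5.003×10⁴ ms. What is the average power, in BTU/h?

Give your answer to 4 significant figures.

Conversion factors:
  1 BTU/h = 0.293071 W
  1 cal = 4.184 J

9.000×10⁴ cal × 4.184 → 376560 J
5.003×10⁴ ms × 0.001 → 50.03 s
P = E / t = 376560 J / 50.03 s = 7526.68 W
7526.68 W ÷ (0.293071 W/BTU/h) = 25682.1 BTU/h

2.568×10⁴ BTU/h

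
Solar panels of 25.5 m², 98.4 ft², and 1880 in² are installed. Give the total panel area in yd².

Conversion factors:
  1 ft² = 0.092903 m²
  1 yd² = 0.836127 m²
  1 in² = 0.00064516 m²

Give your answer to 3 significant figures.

25.5 m² (already m²)
98.4 ft² × 0.092903 = 9.14166 m²
1880 in² × 0.00064516 = 1.2129 m²
Sum: 25.5 + 9.14166 + 1.2129 = 35.8546 m²
In yd²: 35.8546 / 0.836127 = 42.8818 yd²

42.9 yd²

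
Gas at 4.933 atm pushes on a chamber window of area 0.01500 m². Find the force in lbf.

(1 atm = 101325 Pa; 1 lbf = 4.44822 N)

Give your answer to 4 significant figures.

4.933 atm × 101325 → 499836 Pa
F = P × A = 499836 Pa × 0.015 m² = 7497.54 N
7497.54 N ÷ (4.44822 N/lbf) = 1685.51 lbf

1686 lbf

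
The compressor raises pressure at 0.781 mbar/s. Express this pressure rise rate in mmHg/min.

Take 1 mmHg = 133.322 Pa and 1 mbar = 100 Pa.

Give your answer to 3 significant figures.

35.1 mmHg/min

0.781 mbar/s × 100 Pa/mbar = 78.1 Pa/s
78.1 Pa/s ÷ 133.322 Pa/mmHg × 60 s/min = 35.148 mmHg/min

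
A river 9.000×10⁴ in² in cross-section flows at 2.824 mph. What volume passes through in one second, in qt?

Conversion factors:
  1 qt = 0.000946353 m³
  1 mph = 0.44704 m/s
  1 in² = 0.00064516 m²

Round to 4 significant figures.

2.824 mph × 0.44704 = 1.26244 m/s
9.000×10⁴ in² × 0.00064516 = 58.0644 m²
V = v × A × t = 1.26244 m/s × 58.0644 m² × 1 s = 73.3028 m³
73.3028 m³ ÷ (0.000946353 m³/qt) = 77458.2 qt

7.746×10⁴ qt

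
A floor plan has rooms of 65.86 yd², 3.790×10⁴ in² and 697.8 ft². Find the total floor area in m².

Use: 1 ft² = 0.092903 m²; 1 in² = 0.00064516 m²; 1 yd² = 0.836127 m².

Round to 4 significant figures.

144.3 m²

65.86 yd² × 0.836127 = 55.0673 m²
3.790×10⁴ in² × 0.00064516 = 24.4516 m²
697.8 ft² × 0.092903 = 64.8277 m²
Sum: 55.0673 + 24.4516 + 64.8277 = 144.347 m²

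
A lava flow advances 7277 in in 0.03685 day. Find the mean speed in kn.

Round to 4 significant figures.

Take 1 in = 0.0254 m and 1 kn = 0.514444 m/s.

0.1128 kn

7277 in × 0.0254 = 184.836 m
0.03685 day × 86400 = 3183.84 s
v = d / t = 184.836 m / 3183.84 s = 0.0580544 m/s
0.0580544 m/s ÷ (0.514444 m/s/kn) = 0.112849 kn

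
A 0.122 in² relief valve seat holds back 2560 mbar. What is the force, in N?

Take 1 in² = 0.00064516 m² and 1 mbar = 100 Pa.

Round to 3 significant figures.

20.1 N

2560 mbar × 100 → 256000 Pa
0.122 in² × 0.00064516 → 7.87095×10⁻⁵ m²
F = P × A = 256000 Pa × 7.87095×10⁻⁵ m² = 20.1496 N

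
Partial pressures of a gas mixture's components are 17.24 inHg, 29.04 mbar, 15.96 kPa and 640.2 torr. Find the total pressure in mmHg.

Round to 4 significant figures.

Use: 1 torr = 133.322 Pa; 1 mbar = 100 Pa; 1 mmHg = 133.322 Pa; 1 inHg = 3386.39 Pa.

17.24 inHg × 3386.39 = 58381.4 Pa
29.04 mbar × 100 = 2904 Pa
15.96 kPa × 1000 = 15960 Pa
640.2 torr × 133.322 = 85352.7 Pa
Total: 58381.4 + 2904 + 15960 + 85352.7 = 162598 Pa
In mmHg: 162598 / 133.322 = 1219.59 mmHg

1220 mmHg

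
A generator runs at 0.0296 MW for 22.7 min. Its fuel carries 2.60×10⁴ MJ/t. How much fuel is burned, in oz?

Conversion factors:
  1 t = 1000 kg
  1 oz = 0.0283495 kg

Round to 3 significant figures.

54.7 oz

0.0296 MW → 29600 W
22.7 min → 1362 s
E = P × t = 29600 × 1362 = 4.03152×10⁷ J
2.60×10⁴ MJ/t → 2.6×10⁷ J/kg
m = E / e_s = 4.03152×10⁷ / 2.6×10⁷ = 1.55058 kg
In oz: 1.55058 / 0.0283495 = 54.6951 oz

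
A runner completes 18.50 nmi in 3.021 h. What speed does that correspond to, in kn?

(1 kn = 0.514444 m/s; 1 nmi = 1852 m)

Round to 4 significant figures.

18.50 nmi × 1852 → 34262 m
3.021 h × 3600 → 10875.6 s
v = d / t = 34262 m / 10875.6 s = 3.15035 m/s
3.15035 m/s ÷ (0.514444 m/s/kn) = 6.1238 kn

6.124 kn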